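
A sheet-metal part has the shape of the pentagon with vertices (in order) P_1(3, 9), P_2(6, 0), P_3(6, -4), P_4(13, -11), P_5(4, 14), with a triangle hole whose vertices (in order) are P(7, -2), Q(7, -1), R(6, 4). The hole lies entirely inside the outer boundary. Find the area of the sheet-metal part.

Outer boundary:
Apply Gauss's area formula: 2A = Σ (x_i·y_{i+1} − x_{i+1}·y_i), indices taken mod 5.
Σ = (-54) + (-24) + (-14) + (226) + (-6) = 128
Area = |Σ|/2 = 64.
Hole:
P→Q: (7)(-1) − (7)(-2) = 7
Q→R: (7)(4) − (6)(-1) = 34
R→P: (6)(-2) − (7)(4) = -40
Σ = 1
Area = |Σ|/2 = 0.5.
Net area = 64 − 0.5 = 63.5.

63.5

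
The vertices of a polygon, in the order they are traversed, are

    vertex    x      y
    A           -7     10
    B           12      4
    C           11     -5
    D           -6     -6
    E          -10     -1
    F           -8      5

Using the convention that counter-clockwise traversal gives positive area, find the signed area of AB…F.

-252.5

Apply the shoelace (surveyor's) formula: 2A = Σ (x_i·y_{i+1} − x_{i+1}·y_i), indices taken mod 6.
Σ = (-148) + (-104) + (-96) + (-54) + (-58) + (-45) = -505
Signed area = Σ/2 = -252.5 (negative ⇒ clockwise traversal).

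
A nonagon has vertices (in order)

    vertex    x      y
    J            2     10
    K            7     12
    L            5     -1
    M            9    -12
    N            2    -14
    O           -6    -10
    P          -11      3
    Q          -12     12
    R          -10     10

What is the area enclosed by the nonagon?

357

J→K: (2)(12) − (7)(10) = -46
K→L: (7)(-1) − (5)(12) = -67
L→M: (5)(-12) − (9)(-1) = -51
M→N: (9)(-14) − (2)(-12) = -102
N→O: (2)(-10) − (-6)(-14) = -104
O→P: (-6)(3) − (-11)(-10) = -128
P→Q: (-11)(12) − (-12)(3) = -96
Q→R: (-12)(10) − (-10)(12) = 0
R→J: (-10)(10) − (2)(10) = -120
Σ = -714
Area = |Σ|/2 = 357.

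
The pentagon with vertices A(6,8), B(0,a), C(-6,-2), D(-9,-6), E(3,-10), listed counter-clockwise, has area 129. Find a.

4

Write out the shoelace sum; only the two edges meeting at B involve a:
2·Area = [(6·a − 0·8) + (0·(-2) − (-6)·a)] + 210
       = 12·a + 210 = 258
⇒ a = 4.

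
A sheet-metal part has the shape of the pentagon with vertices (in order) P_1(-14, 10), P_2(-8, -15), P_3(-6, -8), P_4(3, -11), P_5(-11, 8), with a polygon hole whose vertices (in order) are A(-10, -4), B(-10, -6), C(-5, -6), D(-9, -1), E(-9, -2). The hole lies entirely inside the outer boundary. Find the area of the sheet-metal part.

Outer boundary:
Apply the shoelace (surveyor's) formula: 2A = Σ (x_i·y_{i+1} − x_{i+1}·y_i), indices taken mod 5.
P_1→P_2: (-14)(-15) − (-8)(10) = 290
P_2→P_3: (-8)(-8) − (-6)(-15) = -26
P_3→P_4: (-6)(-11) − (3)(-8) = 90
P_4→P_5: (3)(8) − (-11)(-11) = -97
P_5→P_1: (-11)(10) − (-14)(8) = 2
Σ = 259
Area = |Σ|/2 = 129.5.
Hole:
Apply Gauss's area formula: 2A = Σ (x_i·y_{i+1} − x_{i+1}·y_i), indices taken mod 5.
A→B: (-10)(-6) − (-10)(-4) = 20
B→C: (-10)(-6) − (-5)(-6) = 30
C→D: (-5)(-1) − (-9)(-6) = -49
D→E: (-9)(-2) − (-9)(-1) = 9
E→A: (-9)(-4) − (-10)(-2) = 16
Σ = 26
Area = |Σ|/2 = 13.
Net area = 129.5 − 13 = 116.5.

116.5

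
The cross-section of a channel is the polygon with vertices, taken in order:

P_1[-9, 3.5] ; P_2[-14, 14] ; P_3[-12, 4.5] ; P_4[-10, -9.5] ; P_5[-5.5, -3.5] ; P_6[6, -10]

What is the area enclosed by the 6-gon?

88.375

Cross-terms: -77, 105, 159, -17.25, 76, -69  ⇒  Σ = 176.75
Area = |Σ|/2 = 88.375.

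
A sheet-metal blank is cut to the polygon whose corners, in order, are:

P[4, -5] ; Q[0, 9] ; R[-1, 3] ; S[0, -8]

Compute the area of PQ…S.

Apply the surveyor's formula: 2A = Σ (x_i·y_{i+1} − x_{i+1}·y_i), indices taken mod 4.
P→Q: (4)(9) − (0)(-5) = 36
Q→R: (0)(3) − (-1)(9) = 9
R→S: (-1)(-8) − (0)(3) = 8
S→P: (0)(-5) − (4)(-8) = 32
Σ = 85
Area = |Σ|/2 = 42.5.

42.5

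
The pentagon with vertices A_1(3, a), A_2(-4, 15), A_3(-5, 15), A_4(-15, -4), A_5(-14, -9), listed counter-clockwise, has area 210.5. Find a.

-1

Write out the shoelace sum; only the two edges meeting at A_1 involve a:
2·Area = [((-14)·a − 3·(-9)) + (3·15 − (-4)·a)] + 339
       = -10·a + 411 = 421
⇒ a = -1.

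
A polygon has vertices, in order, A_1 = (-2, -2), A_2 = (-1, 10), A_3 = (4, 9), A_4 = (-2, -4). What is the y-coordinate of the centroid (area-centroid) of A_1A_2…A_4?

1073/219

Apply Gauss's area formula. First the cross-terms c_i = x_i·y_{i+1} − x_{i+1}·y_i:
  -22, -49, 2, -4  ⇒  2A = -73, A = -36.5.
Then Σ (y_i + y_{i+1})·c_i = -1073, so ȳ = -1073 / (6·(-36.5)) = 1073/219.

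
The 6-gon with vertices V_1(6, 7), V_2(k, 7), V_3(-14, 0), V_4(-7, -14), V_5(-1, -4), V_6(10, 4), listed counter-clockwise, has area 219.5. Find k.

The doubled signed area Σ (x_i y_{i+1} − x_{i+1} y_i) is linear in k.
With k=0 it equals 432; the coefficient of k is -7 (from the two edges through V_2).
So -7·k + 432 = 2·219.5 = 439 ⇒ k = -1.

-1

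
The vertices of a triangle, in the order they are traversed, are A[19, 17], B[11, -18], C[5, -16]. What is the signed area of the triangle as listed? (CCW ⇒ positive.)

A→B: (19)(-18) − (11)(17) = -529
B→C: (11)(-16) − (5)(-18) = -86
C→A: (5)(17) − (19)(-16) = 389
Σ = -226
Signed area = Σ/2 = -113 (negative ⇒ clockwise traversal).

-113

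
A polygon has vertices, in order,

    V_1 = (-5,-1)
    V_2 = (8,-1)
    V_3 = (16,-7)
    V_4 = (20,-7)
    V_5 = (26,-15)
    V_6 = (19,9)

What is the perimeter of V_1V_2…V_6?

|V_1V_2| = √((13)² + (0)²) = √169 = 13
|V_2V_3| = √((8)² + (-6)²) = √100 = 10
|V_3V_4| = √((4)² + (0)²) = √16 = 4
|V_4V_5| = √((6)² + (-8)²) = √100 = 10
|V_5V_6| = √((-7)² + (24)²) = √625 = 25
|V_6V_1| = √((-24)² + (-10)²) = √676 = 26
Perimeter = 13 + 10 + 4 + 10 + 25 + 26 = 88.

88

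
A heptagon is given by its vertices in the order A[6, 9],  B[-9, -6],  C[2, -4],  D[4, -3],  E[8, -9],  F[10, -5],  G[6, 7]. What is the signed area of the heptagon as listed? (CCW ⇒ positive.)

126.5

Σ = (45) + (48) + (10) + (-12) + (50) + (100) + (12) = 253
Signed area = Σ/2 = 126.5 (positive ⇒ counter-clockwise traversal).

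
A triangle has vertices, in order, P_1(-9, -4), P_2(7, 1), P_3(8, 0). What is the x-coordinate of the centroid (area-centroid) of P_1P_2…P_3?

Apply the shoelace (surveyor's) formula. First the cross-terms c_i = x_i·y_{i+1} − x_{i+1}·y_i:
  19, -8, -32  ⇒  2A = -21, A = -10.5.
Then Σ (x_i + x_{i+1})·c_i = -126, so x̄ = -126 / (6·(-10.5)) = 2.

2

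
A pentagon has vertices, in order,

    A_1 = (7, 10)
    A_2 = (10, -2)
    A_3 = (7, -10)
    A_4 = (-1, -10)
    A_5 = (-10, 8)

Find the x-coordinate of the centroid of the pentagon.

Apply the shoelace (surveyor's) formula. First the cross-terms c_i = x_i·y_{i+1} − x_{i+1}·y_i:
  -114, -86, -80, -108, -156  ⇒  2A = -544, A = -272.
Then Σ (x_i + x_{i+1})·c_i = -2224, so x̄ = -2224 / (6·(-272)) = 139/102.

139/102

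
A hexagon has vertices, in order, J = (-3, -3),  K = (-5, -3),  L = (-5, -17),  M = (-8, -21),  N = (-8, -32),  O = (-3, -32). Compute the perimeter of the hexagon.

|JK| = √((-2)² + (0)²) = √4 = 2
|KL| = √((0)² + (-14)²) = √196 = 14
|LM| = √((-3)² + (-4)²) = √25 = 5
|MN| = √((0)² + (-11)²) = √121 = 11
|NO| = √((5)² + (0)²) = √25 = 5
|OJ| = √((0)² + (29)²) = √841 = 29
Perimeter = 2 + 14 + 5 + 11 + 5 + 29 = 66.

66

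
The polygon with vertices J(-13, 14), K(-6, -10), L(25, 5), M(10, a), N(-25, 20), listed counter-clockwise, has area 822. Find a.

Write out the shoelace sum; only the two edges meeting at M involve a:
2·Area = [(25·a − 10·5) + (10·20 − (-25)·a)] + 344
       = 50·a + 494 = 1644
⇒ a = 23.

23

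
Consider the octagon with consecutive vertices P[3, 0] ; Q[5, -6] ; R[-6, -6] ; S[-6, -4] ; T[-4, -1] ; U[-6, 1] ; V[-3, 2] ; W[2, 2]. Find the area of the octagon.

Apply the surveyor's formula: 2A = Σ (x_i·y_{i+1} − x_{i+1}·y_i), indices taken mod 8.
Σ = (-18) + (-66) + (-12) + (-10) + (-10) + (-9) + (-10) + (-6) = -141
Area = |Σ|/2 = 70.5.

70.5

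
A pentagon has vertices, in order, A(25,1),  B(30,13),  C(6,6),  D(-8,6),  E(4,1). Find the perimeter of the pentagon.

86

|AB| = √((5)² + (12)²) = √169 = 13
|BC| = √((-24)² + (-7)²) = √625 = 25
|CD| = √((-14)² + (0)²) = √196 = 14
|DE| = √((12)² + (-5)²) = √169 = 13
|EA| = √((21)² + (0)²) = √441 = 21
Perimeter = 13 + 25 + 14 + 13 + 21 = 86.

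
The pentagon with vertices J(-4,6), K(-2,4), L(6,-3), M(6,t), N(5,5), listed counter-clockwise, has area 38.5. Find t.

The doubled signed area Σ (x_i y_{i+1} − x_{i+1} y_i) is linear in t.
With t=0 it equals 76; the coefficient of t is 1 (from the two edges through M).
So 1·t + 76 = 2·38.5 = 77 ⇒ t = 1.

1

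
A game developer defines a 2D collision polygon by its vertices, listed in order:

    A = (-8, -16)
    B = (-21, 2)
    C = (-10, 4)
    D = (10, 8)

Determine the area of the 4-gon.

316

Apply Gauss's area formula: 2A = Σ (x_i·y_{i+1} − x_{i+1}·y_i), indices taken mod 4.
Σ = (-352) + (-64) + (-120) + (-96) = -632
Area = |Σ|/2 = 316.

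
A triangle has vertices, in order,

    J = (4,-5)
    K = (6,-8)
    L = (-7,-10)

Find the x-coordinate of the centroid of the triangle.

Apply Gauss's area formula. First the cross-terms c_i = x_i·y_{i+1} − x_{i+1}·y_i:
  -2, -116, 75  ⇒  2A = -43, A = -21.5.
Then Σ (x_i + x_{i+1})·c_i = -129, so x̄ = -129 / (6·(-21.5)) = 1.

1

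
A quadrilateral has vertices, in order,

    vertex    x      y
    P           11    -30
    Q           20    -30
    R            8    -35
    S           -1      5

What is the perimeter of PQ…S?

100

|PQ| = √((9)² + (0)²) = √81 = 9
|QR| = √((-12)² + (-5)²) = √169 = 13
|RS| = √((-9)² + (40)²) = √1681 = 41
|SP| = √((12)² + (-35)²) = √1369 = 37
Perimeter = 9 + 13 + 41 + 37 = 100.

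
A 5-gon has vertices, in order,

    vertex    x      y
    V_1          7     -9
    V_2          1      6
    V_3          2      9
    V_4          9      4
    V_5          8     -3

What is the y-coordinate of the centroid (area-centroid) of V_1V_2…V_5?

Apply the shoelace formula. First the cross-terms c_i = x_i·y_{i+1} − x_{i+1}·y_i:
  51, -3, -73, -59, -51  ⇒  2A = -135, A = -67.5.
Then Σ (y_i + y_{i+1})·c_i = -594, so ȳ = -594 / (6·(-67.5)) = 22/15.

22/15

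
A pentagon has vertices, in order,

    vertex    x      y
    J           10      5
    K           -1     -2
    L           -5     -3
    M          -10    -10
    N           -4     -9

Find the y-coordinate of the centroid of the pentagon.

Apply the surveyor's formula. First the cross-terms c_i = x_i·y_{i+1} − x_{i+1}·y_i:
  -15, -7, 20, 50, 70  ⇒  2A = 118, A = 59.
Then Σ (y_i + y_{i+1})·c_i = -1500, so ȳ = -1500 / (6·59) = -250/59.

-250/59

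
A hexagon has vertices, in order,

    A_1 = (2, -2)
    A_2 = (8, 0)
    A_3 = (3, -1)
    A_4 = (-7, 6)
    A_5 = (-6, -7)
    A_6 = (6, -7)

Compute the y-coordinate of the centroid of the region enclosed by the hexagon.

-208/95

Apply the shoelace formula. First the cross-terms c_i = x_i·y_{i+1} − x_{i+1}·y_i:
  16, -8, 11, 85, 84, 2  ⇒  2A = 190, A = 95.
Then Σ (y_i + y_{i+1})·c_i = -1248, so ȳ = -1248 / (6·95) = -208/95.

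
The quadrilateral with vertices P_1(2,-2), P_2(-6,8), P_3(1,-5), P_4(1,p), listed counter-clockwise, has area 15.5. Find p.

-2

Write out the shoelace sum; only the two edges meeting at P_4 involve p:
2·Area = [(1·p − 1·(-5)) + (1·(-2) − 2·p)] + 26
       = -1·p + 29 = 31
⇒ p = -2.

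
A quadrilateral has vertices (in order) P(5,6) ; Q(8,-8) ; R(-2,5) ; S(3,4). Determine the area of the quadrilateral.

44.5

Apply Gauss's area formula: 2A = Σ (x_i·y_{i+1} − x_{i+1}·y_i), indices taken mod 4.
Σ = (-88) + (24) + (-23) + (-2) = -89
Area = |Σ|/2 = 44.5.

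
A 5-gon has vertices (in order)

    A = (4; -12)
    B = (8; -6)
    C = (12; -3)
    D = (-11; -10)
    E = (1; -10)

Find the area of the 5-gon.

Apply the shoelace (surveyor's) formula: 2A = Σ (x_i·y_{i+1} − x_{i+1}·y_i), indices taken mod 5.
Cross-terms: 72, 48, -153, 120, 28  ⇒  Σ = 115
Area = |Σ|/2 = 57.5.

57.5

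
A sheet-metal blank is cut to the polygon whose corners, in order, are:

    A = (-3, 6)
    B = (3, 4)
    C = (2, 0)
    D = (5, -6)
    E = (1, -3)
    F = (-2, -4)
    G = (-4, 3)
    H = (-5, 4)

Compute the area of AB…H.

55

A→B: (-3)(4) − (3)(6) = -30
B→C: (3)(0) − (2)(4) = -8
C→D: (2)(-6) − (5)(0) = -12
D→E: (5)(-3) − (1)(-6) = -9
E→F: (1)(-4) − (-2)(-3) = -10
F→G: (-2)(3) − (-4)(-4) = -22
G→H: (-4)(4) − (-5)(3) = -1
H→A: (-5)(6) − (-3)(4) = -18
Σ = -110
Area = |Σ|/2 = 55.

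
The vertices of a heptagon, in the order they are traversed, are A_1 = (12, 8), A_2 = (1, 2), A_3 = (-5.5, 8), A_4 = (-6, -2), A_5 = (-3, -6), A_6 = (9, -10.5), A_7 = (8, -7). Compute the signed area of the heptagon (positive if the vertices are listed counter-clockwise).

189.25

Apply Gauss's area formula: 2A = Σ (x_i·y_{i+1} − x_{i+1}·y_i), indices taken mod 7.
Cross-terms: 16, 19, 59, 30, 85.5, 21, 148  ⇒  Σ = 378.5
Signed area = Σ/2 = 189.25 (positive ⇒ counter-clockwise traversal).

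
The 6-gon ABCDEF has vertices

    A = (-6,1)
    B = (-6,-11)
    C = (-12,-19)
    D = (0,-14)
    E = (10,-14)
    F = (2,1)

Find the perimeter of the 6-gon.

70

|AB| = √((0)² + (-12)²) = √144 = 12
|BC| = √((-6)² + (-8)²) = √100 = 10
|CD| = √((12)² + (5)²) = √169 = 13
|DE| = √((10)² + (0)²) = √100 = 10
|EF| = √((-8)² + (15)²) = √289 = 17
|FA| = √((-8)² + (0)²) = √64 = 8
Perimeter = 12 + 10 + 13 + 10 + 17 + 8 = 70.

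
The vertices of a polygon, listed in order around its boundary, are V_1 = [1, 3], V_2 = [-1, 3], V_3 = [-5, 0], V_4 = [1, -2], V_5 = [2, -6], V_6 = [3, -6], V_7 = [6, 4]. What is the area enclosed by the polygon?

Cross-terms: 6, 15, 10, -2, 6, 48, 14  ⇒  Σ = 97
Area = |Σ|/2 = 48.5.

48.5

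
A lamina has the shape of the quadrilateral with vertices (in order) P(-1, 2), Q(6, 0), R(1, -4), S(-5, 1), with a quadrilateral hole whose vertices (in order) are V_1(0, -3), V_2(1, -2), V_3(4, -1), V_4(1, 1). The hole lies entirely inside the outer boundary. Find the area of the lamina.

26

Outer boundary:
Apply Gauss's area formula: 2A = Σ (x_i·y_{i+1} − x_{i+1}·y_i), indices taken mod 4.
Σ = (-12) + (-24) + (-19) + (-9) = -64
Area = |Σ|/2 = 32.
Hole:
Apply the surveyor's formula: 2A = Σ (x_i·y_{i+1} − x_{i+1}·y_i), indices taken mod 4.
Cross-terms: 3, 7, 5, -3  ⇒  Σ = 12
Area = |Σ|/2 = 6.
Net area = 32 − 6 = 26.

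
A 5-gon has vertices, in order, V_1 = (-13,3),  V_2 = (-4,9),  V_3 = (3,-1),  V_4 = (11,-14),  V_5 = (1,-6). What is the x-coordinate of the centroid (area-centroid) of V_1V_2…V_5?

Apply the surveyor's formula. First the cross-terms c_i = x_i·y_{i+1} − x_{i+1}·y_i:
  -105, -23, -31, -52, -75  ⇒  2A = -286, A = -143.
Then Σ (x_i + x_{i+1})·c_i = 1650, so x̄ = 1650 / (6·(-143)) = -25/13.

-25/13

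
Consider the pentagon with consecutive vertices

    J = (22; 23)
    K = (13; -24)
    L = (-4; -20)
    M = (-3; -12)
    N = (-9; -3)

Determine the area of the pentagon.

717.5

Σ = (-827) + (-356) + (-12) + (-99) + (-141) = -1435
Area = |Σ|/2 = 717.5.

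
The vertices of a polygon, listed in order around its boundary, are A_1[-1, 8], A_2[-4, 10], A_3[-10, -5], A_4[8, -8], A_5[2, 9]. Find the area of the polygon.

Apply the surveyor's formula: 2A = Σ (x_i·y_{i+1} − x_{i+1}·y_i), indices taken mod 5.
Σ = (22) + (120) + (120) + (88) + (25) = 375
Area = |Σ|/2 = 187.5.

187.5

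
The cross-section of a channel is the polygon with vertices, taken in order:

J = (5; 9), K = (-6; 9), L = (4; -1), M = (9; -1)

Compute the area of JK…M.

J→K: (5)(9) − (-6)(9) = 99
K→L: (-6)(-1) − (4)(9) = -30
L→M: (4)(-1) − (9)(-1) = 5
M→J: (9)(9) − (5)(-1) = 86
Σ = 160
Area = |Σ|/2 = 80.

80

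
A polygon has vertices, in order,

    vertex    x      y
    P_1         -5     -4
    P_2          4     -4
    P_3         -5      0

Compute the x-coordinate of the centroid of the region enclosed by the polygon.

Apply the shoelace formula. First the cross-terms c_i = x_i·y_{i+1} − x_{i+1}·y_i:
  36, -20, 20  ⇒  2A = 36, A = 18.
Then Σ (x_i + x_{i+1})·c_i = -216, so x̄ = -216 / (6·18) = -2.

-2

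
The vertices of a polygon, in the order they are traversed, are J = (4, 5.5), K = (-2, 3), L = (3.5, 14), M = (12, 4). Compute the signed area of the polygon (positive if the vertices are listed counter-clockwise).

-59.75

Σ = (23) + (-38.5) + (-154) + (50) = -119.5
Signed area = Σ/2 = -59.75 (negative ⇒ clockwise traversal).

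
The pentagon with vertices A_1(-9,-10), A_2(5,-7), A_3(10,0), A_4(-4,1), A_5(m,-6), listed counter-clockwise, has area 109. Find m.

-5

The doubled signed area Σ (x_i y_{i+1} − x_{i+1} y_i) is linear in m.
With m=0 it equals 163; the coefficient of m is -11 (from the two edges through A_5).
So -11·m + 163 = 2·109 = 218 ⇒ m = -5.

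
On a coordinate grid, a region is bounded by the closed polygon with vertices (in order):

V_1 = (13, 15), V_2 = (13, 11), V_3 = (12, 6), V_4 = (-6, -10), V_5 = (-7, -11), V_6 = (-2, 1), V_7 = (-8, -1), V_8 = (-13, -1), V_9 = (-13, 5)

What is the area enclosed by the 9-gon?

278

Cross-terms: -52, -54, -84, -4, -29, 10, -5, -78, -260  ⇒  Σ = -556
Area = |Σ|/2 = 278.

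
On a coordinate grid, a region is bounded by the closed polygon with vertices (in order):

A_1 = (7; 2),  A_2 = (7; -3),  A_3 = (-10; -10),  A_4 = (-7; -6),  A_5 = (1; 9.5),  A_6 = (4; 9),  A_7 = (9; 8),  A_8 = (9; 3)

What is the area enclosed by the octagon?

Σ = (-35) + (-100) + (-10) + (-60.5) + (-29) + (-49) + (-45) + (-3) = -331.5
Area = |Σ|/2 = 165.75.

165.75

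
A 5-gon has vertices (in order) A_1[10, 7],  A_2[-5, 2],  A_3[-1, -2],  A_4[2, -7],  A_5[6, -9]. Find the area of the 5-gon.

Apply the shoelace formula: 2A = Σ (x_i·y_{i+1} − x_{i+1}·y_i), indices taken mod 5.
Cross-terms: 55, 12, 11, 24, 132  ⇒  Σ = 234
Area = |Σ|/2 = 117.

117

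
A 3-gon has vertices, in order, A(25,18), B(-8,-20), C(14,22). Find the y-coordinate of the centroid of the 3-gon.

20/3

Apply the shoelace formula. First the cross-terms c_i = x_i·y_{i+1} − x_{i+1}·y_i:
  -356, 104, -298  ⇒  2A = -550, A = -275.
Then Σ (y_i + y_{i+1})·c_i = -11000, so ȳ = -11000 / (6·(-275)) = 20/3.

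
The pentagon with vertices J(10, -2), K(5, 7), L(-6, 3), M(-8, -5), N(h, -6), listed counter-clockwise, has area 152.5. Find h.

Write out the shoelace sum; only the two edges meeting at N involve h:
2·Area = [((-8)·(-6) − h·(-5)) + (h·(-2) − 10·(-6))] + 191
       = 3·h + 299 = 305
⇒ h = 2.

2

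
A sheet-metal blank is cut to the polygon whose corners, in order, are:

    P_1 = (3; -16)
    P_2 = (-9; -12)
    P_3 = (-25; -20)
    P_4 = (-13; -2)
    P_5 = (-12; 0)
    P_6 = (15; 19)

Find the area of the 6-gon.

529.5

Apply Gauss's area formula: 2A = Σ (x_i·y_{i+1} − x_{i+1}·y_i), indices taken mod 6.
Σ = (-180) + (-120) + (-210) + (-24) + (-228) + (-297) = -1059
Area = |Σ|/2 = 529.5.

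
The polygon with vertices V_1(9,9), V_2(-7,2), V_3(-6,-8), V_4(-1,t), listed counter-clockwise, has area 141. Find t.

The doubled signed area Σ (x_i y_{i+1} − x_{i+1} y_i) is linear in t.
With t=0 it equals 132; the coefficient of t is -15 (from the two edges through V_4).
So -15·t + 132 = 2·141 = 282 ⇒ t = -10.

-10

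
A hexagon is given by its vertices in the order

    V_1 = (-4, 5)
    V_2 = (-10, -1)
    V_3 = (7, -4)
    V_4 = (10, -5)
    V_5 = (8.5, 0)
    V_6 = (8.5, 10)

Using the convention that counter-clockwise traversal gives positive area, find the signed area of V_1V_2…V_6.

158

Apply the shoelace (surveyor's) formula: 2A = Σ (x_i·y_{i+1} − x_{i+1}·y_i), indices taken mod 6.
V_1→V_2: (-4)(-1) − (-10)(5) = 54
V_2→V_3: (-10)(-4) − (7)(-1) = 47
V_3→V_4: (7)(-5) − (10)(-4) = 5
V_4→V_5: (10)(0) − (8.5)(-5) = 42.5
V_5→V_6: (8.5)(10) − (8.5)(0) = 85
V_6→V_1: (8.5)(5) − (-4)(10) = 82.5
Σ = 316
Signed area = Σ/2 = 158 (positive ⇒ counter-clockwise traversal).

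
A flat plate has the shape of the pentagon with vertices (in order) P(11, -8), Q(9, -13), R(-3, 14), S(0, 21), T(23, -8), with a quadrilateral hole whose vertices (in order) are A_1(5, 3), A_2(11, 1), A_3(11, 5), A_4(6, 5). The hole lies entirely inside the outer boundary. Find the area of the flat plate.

Outer boundary:
Σ = (-71) + (87) + (-63) + (-483) + (-96) = -626
Area = |Σ|/2 = 313.
Hole:
Apply the surveyor's formula: 2A = Σ (x_i·y_{i+1} − x_{i+1}·y_i), indices taken mod 4.
Σ = (-28) + (44) + (25) + (-7) = 34
Area = |Σ|/2 = 17.
Net area = 313 − 17 = 296.

296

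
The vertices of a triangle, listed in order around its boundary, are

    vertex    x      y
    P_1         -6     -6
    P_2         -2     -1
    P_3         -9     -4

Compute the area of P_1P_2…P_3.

Apply the shoelace formula: 2A = Σ (x_i·y_{i+1} − x_{i+1}·y_i), indices taken mod 3.
Σ = (-6) + (-1) + (30) = 23
Area = |Σ|/2 = 11.5.

11.5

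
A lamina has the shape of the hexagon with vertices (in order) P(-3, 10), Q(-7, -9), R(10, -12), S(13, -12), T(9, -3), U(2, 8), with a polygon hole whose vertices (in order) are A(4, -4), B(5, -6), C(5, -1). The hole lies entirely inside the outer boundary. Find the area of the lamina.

246.5

Outer boundary:
Apply the shoelace formula: 2A = Σ (x_i·y_{i+1} − x_{i+1}·y_i), indices taken mod 6.
Cross-terms: 97, 174, 36, 69, 78, 44  ⇒  Σ = 498
Area = |Σ|/2 = 249.
Hole:
A→B: (4)(-6) − (5)(-4) = -4
B→C: (5)(-1) − (5)(-6) = 25
C→A: (5)(-4) − (4)(-1) = -16
Σ = 5
Area = |Σ|/2 = 2.5.
Net area = 249 − 2.5 = 246.5.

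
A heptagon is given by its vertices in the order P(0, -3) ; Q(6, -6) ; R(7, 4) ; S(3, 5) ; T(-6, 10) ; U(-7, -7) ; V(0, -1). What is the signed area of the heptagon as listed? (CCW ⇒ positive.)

Apply Gauss's area formula: 2A = Σ (x_i·y_{i+1} − x_{i+1}·y_i), indices taken mod 7.
Cross-terms: 18, 66, 23, 60, 112, 7, 0  ⇒  Σ = 286
Signed area = Σ/2 = 143 (positive ⇒ counter-clockwise traversal).

143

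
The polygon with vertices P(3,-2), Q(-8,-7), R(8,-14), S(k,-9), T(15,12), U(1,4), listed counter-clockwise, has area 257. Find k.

11

The doubled signed area Σ (x_i y_{i+1} − x_{i+1} y_i) is linear in k.
With k=0 it equals 228; the coefficient of k is 26 (from the two edges through S).
So 26·k + 228 = 2·257 = 514 ⇒ k = 11.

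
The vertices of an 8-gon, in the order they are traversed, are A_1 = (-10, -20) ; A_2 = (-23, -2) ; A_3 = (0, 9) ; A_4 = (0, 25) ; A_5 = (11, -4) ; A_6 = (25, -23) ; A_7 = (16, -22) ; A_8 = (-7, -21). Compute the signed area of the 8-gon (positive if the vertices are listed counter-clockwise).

-908.5

Apply Gauss's area formula: 2A = Σ (x_i·y_{i+1} − x_{i+1}·y_i), indices taken mod 8.
A_1→A_2: (-10)(-2) − (-23)(-20) = -440
A_2→A_3: (-23)(9) − (0)(-2) = -207
A_3→A_4: (0)(25) − (0)(9) = 0
A_4→A_5: (0)(-4) − (11)(25) = -275
A_5→A_6: (11)(-23) − (25)(-4) = -153
A_6→A_7: (25)(-22) − (16)(-23) = -182
A_7→A_8: (16)(-21) − (-7)(-22) = -490
A_8→A_1: (-7)(-20) − (-10)(-21) = -70
Σ = -1817
Signed area = Σ/2 = -908.5 (negative ⇒ clockwise traversal).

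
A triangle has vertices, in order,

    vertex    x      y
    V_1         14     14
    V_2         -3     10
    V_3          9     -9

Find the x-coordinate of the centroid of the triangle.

Apply the shoelace (surveyor's) formula. First the cross-terms c_i = x_i·y_{i+1} − x_{i+1}·y_i:
  182, -63, 252  ⇒  2A = 371, A = 185.5.
Then Σ (x_i + x_{i+1})·c_i = 7420, so x̄ = 7420 / (6·185.5) = 20/3.

20/3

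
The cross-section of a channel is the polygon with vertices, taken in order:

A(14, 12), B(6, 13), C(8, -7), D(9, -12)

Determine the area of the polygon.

Apply the surveyor's formula: 2A = Σ (x_i·y_{i+1} − x_{i+1}·y_i), indices taken mod 4.
Cross-terms: 110, -146, -33, 276  ⇒  Σ = 207
Area = |Σ|/2 = 103.5.

103.5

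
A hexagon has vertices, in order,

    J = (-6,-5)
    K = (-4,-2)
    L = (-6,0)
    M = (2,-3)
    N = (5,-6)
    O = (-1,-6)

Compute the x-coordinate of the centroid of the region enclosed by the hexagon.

-37/33

Apply the shoelace (surveyor's) formula. First the cross-terms c_i = x_i·y_{i+1} − x_{i+1}·y_i:
  -8, -12, 18, 3, -36, -31  ⇒  2A = -66, A = -33.
Then Σ (x_i + x_{i+1})·c_i = 222, so x̄ = 222 / (6·(-33)) = -37/33.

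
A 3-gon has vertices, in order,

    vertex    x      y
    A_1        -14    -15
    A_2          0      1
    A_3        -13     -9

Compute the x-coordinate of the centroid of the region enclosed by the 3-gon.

-9

Apply Gauss's area formula. First the cross-terms c_i = x_i·y_{i+1} − x_{i+1}·y_i:
  -14, 13, 69  ⇒  2A = 68, A = 34.
Then Σ (x_i + x_{i+1})·c_i = -1836, so x̄ = -1836 / (6·34) = -9.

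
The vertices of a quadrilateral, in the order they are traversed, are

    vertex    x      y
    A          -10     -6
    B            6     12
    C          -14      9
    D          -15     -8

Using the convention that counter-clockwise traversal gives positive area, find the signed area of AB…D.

197.5

Σ = (-84) + (222) + (247) + (10) = 395
Signed area = Σ/2 = 197.5 (positive ⇒ counter-clockwise traversal).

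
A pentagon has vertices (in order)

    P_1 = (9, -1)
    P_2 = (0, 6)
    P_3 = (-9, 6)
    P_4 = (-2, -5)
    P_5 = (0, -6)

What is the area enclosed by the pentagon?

Apply Gauss's area formula: 2A = Σ (x_i·y_{i+1} − x_{i+1}·y_i), indices taken mod 5.
P_1→P_2: (9)(6) − (0)(-1) = 54
P_2→P_3: (0)(6) − (-9)(6) = 54
P_3→P_4: (-9)(-5) − (-2)(6) = 57
P_4→P_5: (-2)(-6) − (0)(-5) = 12
P_5→P_1: (0)(-1) − (9)(-6) = 54
Σ = 231
Area = |Σ|/2 = 115.5.

115.5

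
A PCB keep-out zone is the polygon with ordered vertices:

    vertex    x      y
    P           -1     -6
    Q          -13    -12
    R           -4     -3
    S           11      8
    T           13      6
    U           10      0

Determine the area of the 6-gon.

116

Σ = (-66) + (-9) + (1) + (-38) + (-60) + (-60) = -232
Area = |Σ|/2 = 116.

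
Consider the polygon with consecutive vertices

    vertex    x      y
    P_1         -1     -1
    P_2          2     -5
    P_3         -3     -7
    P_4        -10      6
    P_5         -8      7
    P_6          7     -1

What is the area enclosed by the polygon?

90.5

Σ = (7) + (-29) + (-88) + (-22) + (-41) + (-8) = -181
Area = |Σ|/2 = 90.5.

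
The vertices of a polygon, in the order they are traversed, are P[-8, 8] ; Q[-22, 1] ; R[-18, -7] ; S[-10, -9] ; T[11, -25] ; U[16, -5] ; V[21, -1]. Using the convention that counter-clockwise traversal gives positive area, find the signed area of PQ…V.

Apply the surveyor's formula: 2A = Σ (x_i·y_{i+1} − x_{i+1}·y_i), indices taken mod 7.
Σ = (168) + (172) + (92) + (349) + (345) + (89) + (160) = 1375
Signed area = Σ/2 = 687.5 (positive ⇒ counter-clockwise traversal).

687.5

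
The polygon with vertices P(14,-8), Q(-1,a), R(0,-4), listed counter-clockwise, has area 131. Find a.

The doubled signed area Σ (x_i y_{i+1} − x_{i+1} y_i) is linear in a.
With a=0 it equals 52; the coefficient of a is 14 (from the two edges through Q).
So 14·a + 52 = 2·131 = 262 ⇒ a = 15.

15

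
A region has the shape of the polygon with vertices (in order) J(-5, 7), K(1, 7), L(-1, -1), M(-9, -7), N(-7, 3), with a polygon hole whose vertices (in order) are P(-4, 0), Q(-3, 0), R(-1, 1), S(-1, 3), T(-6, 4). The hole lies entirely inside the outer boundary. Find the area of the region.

Outer boundary:
Cross-terms: -42, 6, -2, -76, -34  ⇒  Σ = -148
Area = |Σ|/2 = 74.
Hole:
Apply Gauss's area formula: 2A = Σ (x_i·y_{i+1} − x_{i+1}·y_i), indices taken mod 5.
Σ = (0) + (-3) + (-2) + (14) + (16) = 25
Area = |Σ|/2 = 12.5.
Net area = 74 − 12.5 = 61.5.

61.5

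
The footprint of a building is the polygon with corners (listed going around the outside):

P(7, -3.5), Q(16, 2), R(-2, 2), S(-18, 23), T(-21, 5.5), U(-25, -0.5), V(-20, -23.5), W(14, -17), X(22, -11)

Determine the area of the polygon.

1047.25

Apply the shoelace formula: 2A = Σ (x_i·y_{i+1} − x_{i+1}·y_i), indices taken mod 9.
P→Q: (7)(2) − (16)(-3.5) = 70
Q→R: (16)(2) − (-2)(2) = 36
R→S: (-2)(23) − (-18)(2) = -10
S→T: (-18)(5.5) − (-21)(23) = 384
T→U: (-21)(-0.5) − (-25)(5.5) = 148
U→V: (-25)(-23.5) − (-20)(-0.5) = 577.5
V→W: (-20)(-17) − (14)(-23.5) = 669
W→X: (14)(-11) − (22)(-17) = 220
X→P: (22)(-3.5) − (7)(-11) = 0
Σ = 2094.5
Area = |Σ|/2 = 1047.25.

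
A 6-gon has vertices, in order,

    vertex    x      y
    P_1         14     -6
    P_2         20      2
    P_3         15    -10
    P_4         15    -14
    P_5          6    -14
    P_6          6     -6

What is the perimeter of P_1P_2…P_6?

|P_1P_2| = √((6)² + (8)²) = √100 = 10
|P_2P_3| = √((-5)² + (-12)²) = √169 = 13
|P_3P_4| = √((0)² + (-4)²) = √16 = 4
|P_4P_5| = √((-9)² + (0)²) = √81 = 9
|P_5P_6| = √((0)² + (8)²) = √64 = 8
|P_6P_1| = √((8)² + (0)²) = √64 = 8
Perimeter = 10 + 13 + 4 + 9 + 8 + 8 = 52.

52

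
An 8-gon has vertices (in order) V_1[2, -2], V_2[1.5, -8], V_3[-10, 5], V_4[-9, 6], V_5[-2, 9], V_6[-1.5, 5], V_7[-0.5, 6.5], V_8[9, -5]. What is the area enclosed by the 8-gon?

Apply the shoelace (surveyor's) formula: 2A = Σ (x_i·y_{i+1} − x_{i+1}·y_i), indices taken mod 8.
Cross-terms: -13, -72.5, -15, -69, 3.5, -7.25, -56, -8  ⇒  Σ = -237.25
Area = |Σ|/2 = 118.625.

118.625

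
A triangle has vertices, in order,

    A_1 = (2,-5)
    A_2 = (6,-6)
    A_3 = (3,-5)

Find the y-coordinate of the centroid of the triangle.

-16/3

Apply the shoelace (surveyor's) formula. First the cross-terms c_i = x_i·y_{i+1} − x_{i+1}·y_i:
  18, -12, -5  ⇒  2A = 1, A = 0.5.
Then Σ (y_i + y_{i+1})·c_i = -16, so ȳ = -16 / (6·0.5) = -16/3.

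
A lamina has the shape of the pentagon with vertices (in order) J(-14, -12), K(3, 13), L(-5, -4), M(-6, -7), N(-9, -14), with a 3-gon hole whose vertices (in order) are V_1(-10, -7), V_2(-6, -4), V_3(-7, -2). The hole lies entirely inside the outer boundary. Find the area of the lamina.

Outer boundary:
Apply the surveyor's formula: 2A = Σ (x_i·y_{i+1} − x_{i+1}·y_i), indices taken mod 5.
Cross-terms: -146, 53, 11, 21, -88  ⇒  Σ = -149
Area = |Σ|/2 = 74.5.
Hole:
Σ = (-2) + (-16) + (29) = 11
Area = |Σ|/2 = 5.5.
Net area = 74.5 − 5.5 = 69.

69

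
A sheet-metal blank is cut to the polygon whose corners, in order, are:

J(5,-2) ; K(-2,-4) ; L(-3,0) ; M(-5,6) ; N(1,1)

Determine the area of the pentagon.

Σ = (-24) + (-12) + (-18) + (-11) + (-7) = -72
Area = |Σ|/2 = 36.

36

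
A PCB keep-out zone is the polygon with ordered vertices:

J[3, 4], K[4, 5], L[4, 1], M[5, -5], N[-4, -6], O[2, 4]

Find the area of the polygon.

50

J→K: (3)(5) − (4)(4) = -1
K→L: (4)(1) − (4)(5) = -16
L→M: (4)(-5) − (5)(1) = -25
M→N: (5)(-6) − (-4)(-5) = -50
N→O: (-4)(4) − (2)(-6) = -4
O→J: (2)(4) − (3)(4) = -4
Σ = -100
Area = |Σ|/2 = 50.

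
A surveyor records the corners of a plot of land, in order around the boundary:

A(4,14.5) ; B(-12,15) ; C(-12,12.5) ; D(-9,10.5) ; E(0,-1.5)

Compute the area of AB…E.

Apply Gauss's area formula: 2A = Σ (x_i·y_{i+1} − x_{i+1}·y_i), indices taken mod 5.
Cross-terms: 234, 30, -13.5, 13.5, 6  ⇒  Σ = 270
Area = |Σ|/2 = 135.

135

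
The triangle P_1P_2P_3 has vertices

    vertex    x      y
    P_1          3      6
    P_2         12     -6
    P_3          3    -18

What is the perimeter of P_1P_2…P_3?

|P_1P_2| = √((9)² + (-12)²) = √225 = 15
|P_2P_3| = √((-9)² + (-12)²) = √225 = 15
|P_3P_1| = √((0)² + (24)²) = √576 = 24
Perimeter = 15 + 15 + 24 = 54.

54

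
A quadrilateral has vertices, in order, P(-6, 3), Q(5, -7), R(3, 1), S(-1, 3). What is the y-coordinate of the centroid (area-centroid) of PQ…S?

Apply Gauss's area formula. First the cross-terms c_i = x_i·y_{i+1} − x_{i+1}·y_i:
  27, 26, 10, 15  ⇒  2A = 78, A = 39.
Then Σ (y_i + y_{i+1})·c_i = -134, so ȳ = -134 / (6·39) = -67/117.

-67/117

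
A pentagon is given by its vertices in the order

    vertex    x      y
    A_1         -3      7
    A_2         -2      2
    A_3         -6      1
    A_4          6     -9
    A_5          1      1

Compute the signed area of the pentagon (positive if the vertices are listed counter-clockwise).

45.5

Apply the surveyor's formula: 2A = Σ (x_i·y_{i+1} − x_{i+1}·y_i), indices taken mod 5.
Σ = (8) + (10) + (48) + (15) + (10) = 91
Signed area = Σ/2 = 45.5 (positive ⇒ counter-clockwise traversal).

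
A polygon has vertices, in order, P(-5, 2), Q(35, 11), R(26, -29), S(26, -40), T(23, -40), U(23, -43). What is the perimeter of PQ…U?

|PQ| = √((40)² + (9)²) = √1681 = 41
|QR| = √((-9)² + (-40)²) = √1681 = 41
|RS| = √((0)² + (-11)²) = √121 = 11
|ST| = √((-3)² + (0)²) = √9 = 3
|TU| = √((0)² + (-3)²) = √9 = 3
|UP| = √((-28)² + (45)²) = √2809 = 53
Perimeter = 41 + 41 + 11 + 3 + 3 + 53 = 152.

152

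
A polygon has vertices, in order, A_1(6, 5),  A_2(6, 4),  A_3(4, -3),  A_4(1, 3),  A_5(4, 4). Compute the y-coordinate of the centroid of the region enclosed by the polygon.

60/37

Apply the shoelace (surveyor's) formula. First the cross-terms c_i = x_i·y_{i+1} − x_{i+1}·y_i:
  -6, -34, 15, -8, -4  ⇒  2A = -37, A = -18.5.
Then Σ (y_i + y_{i+1})·c_i = -180, so ȳ = -180 / (6·(-18.5)) = 60/37.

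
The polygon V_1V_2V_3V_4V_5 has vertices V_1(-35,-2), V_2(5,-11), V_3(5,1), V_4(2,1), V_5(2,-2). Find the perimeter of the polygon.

|V_1V_2| = √((40)² + (-9)²) = √1681 = 41
|V_2V_3| = √((0)² + (12)²) = √144 = 12
|V_3V_4| = √((-3)² + (0)²) = √9 = 3
|V_4V_5| = √((0)² + (-3)²) = √9 = 3
|V_5V_1| = √((-37)² + (0)²) = √1369 = 37
Perimeter = 41 + 12 + 3 + 3 + 37 = 96.

96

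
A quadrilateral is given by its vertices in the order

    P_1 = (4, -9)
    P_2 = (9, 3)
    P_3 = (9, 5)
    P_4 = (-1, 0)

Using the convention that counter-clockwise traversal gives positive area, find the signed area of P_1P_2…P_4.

62.5

Apply the shoelace formula: 2A = Σ (x_i·y_{i+1} − x_{i+1}·y_i), indices taken mod 4.
Cross-terms: 93, 18, 5, 9  ⇒  Σ = 125
Signed area = Σ/2 = 62.5 (positive ⇒ counter-clockwise traversal).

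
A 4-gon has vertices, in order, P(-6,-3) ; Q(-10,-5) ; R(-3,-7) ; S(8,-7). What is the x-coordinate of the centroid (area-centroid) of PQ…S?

Apply the shoelace formula. First the cross-terms c_i = x_i·y_{i+1} − x_{i+1}·y_i:
  0, 55, 77, -66  ⇒  2A = 66, A = 33.
Then Σ (x_i + x_{i+1})·c_i = -462, so x̄ = -462 / (6·33) = -7/3.

-7/3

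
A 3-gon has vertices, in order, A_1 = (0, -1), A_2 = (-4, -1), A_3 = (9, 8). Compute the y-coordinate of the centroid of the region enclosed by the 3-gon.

Apply the shoelace formula. First the cross-terms c_i = x_i·y_{i+1} − x_{i+1}·y_i:
  -4, -23, -9  ⇒  2A = -36, A = -18.
Then Σ (y_i + y_{i+1})·c_i = -216, so ȳ = -216 / (6·(-18)) = 2.

2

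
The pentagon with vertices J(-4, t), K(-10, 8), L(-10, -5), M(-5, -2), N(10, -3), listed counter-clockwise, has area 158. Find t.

The doubled signed area Σ (x_i y_{i+1} − x_{i+1} y_i) is linear in t.
With t=0 it equals 116; the coefficient of t is 20 (from the two edges through J).
So 20·t + 116 = 2·158 = 316 ⇒ t = 10.

10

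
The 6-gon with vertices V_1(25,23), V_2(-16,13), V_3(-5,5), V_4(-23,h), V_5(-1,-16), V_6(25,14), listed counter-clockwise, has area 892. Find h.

Write out the shoelace sum; only the two edges meeting at V_4 involve h:
2·Area = [((-5)·h − (-23)·5) + ((-23)·(-16) − (-1)·h)] + 1289
       = -4·h + 1772 = 1784
⇒ h = -3.

-3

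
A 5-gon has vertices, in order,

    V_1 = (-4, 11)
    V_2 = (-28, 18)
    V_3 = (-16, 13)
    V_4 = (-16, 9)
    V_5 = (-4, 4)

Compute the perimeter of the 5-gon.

|V_1V_2| = √((-24)² + (7)²) = √625 = 25
|V_2V_3| = √((12)² + (-5)²) = √169 = 13
|V_3V_4| = √((0)² + (-4)²) = √16 = 4
|V_4V_5| = √((12)² + (-5)²) = √169 = 13
|V_5V_1| = √((0)² + (7)²) = √49 = 7
Perimeter = 25 + 13 + 4 + 13 + 7 = 62.

62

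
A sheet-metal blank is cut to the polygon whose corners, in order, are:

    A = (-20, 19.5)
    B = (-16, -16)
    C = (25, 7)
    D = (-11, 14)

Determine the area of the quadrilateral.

706.25

Apply the surveyor's formula: 2A = Σ (x_i·y_{i+1} − x_{i+1}·y_i), indices taken mod 4.
Σ = (632) + (288) + (427) + (65.5) = 1412.5
Area = |Σ|/2 = 706.25.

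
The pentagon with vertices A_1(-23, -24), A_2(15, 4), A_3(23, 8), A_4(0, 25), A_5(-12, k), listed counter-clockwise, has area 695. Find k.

-3

The doubled signed area Σ (x_i y_{i+1} − x_{i+1} y_i) is linear in k.
With k=0 it equals 1459; the coefficient of k is 23 (from the two edges through A_5).
So 23·k + 1459 = 2·695 = 1390 ⇒ k = -3.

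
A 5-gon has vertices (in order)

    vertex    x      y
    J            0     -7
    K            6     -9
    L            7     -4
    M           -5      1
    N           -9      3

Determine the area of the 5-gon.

Σ = (42) + (39) + (-13) + (-6) + (63) = 125
Area = |Σ|/2 = 62.5.

62.5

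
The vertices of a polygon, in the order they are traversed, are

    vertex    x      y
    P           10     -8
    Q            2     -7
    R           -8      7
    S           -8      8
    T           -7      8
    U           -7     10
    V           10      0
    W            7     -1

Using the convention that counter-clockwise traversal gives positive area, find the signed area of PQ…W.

Apply Gauss's area formula: 2A = Σ (x_i·y_{i+1} − x_{i+1}·y_i), indices taken mod 8.
Σ = (-54) + (-42) + (-8) + (-8) + (-14) + (-100) + (-10) + (-46) = -282
Signed area = Σ/2 = -141 (negative ⇒ clockwise traversal).

-141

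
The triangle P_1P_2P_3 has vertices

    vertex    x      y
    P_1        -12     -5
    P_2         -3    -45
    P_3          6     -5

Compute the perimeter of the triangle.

100

|P_1P_2| = √((9)² + (-40)²) = √1681 = 41
|P_2P_3| = √((9)² + (40)²) = √1681 = 41
|P_3P_1| = √((-18)² + (0)²) = √324 = 18
Perimeter = 41 + 41 + 18 = 100.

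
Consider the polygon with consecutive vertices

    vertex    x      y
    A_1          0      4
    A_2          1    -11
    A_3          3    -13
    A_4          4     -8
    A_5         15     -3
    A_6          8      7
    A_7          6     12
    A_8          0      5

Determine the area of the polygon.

182.5

Apply the surveyor's formula: 2A = Σ (x_i·y_{i+1} − x_{i+1}·y_i), indices taken mod 8.
Σ = (-4) + (20) + (28) + (108) + (129) + (54) + (30) + (0) = 365
Area = |Σ|/2 = 182.5.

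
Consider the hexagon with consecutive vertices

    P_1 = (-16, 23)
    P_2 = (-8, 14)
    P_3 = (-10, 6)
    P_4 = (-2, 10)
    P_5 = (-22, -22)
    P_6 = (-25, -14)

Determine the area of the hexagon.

Apply the shoelace (surveyor's) formula: 2A = Σ (x_i·y_{i+1} − x_{i+1}·y_i), indices taken mod 6.
Σ = (-40) + (92) + (-88) + (264) + (-242) + (-799) = -813
Area = |Σ|/2 = 406.5.

406.5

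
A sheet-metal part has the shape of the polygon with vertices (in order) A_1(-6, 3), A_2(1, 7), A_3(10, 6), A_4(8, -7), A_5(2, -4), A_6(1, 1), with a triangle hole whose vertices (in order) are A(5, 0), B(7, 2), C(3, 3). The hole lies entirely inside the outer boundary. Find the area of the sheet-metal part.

110

Outer boundary:
Apply Gauss's area formula: 2A = Σ (x_i·y_{i+1} − x_{i+1}·y_i), indices taken mod 6.
Cross-terms: -45, -64, -118, -18, 6, 9  ⇒  Σ = -230
Area = |Σ|/2 = 115.
Hole:
Apply the shoelace (surveyor's) formula: 2A = Σ (x_i·y_{i+1} − x_{i+1}·y_i), indices taken mod 3.
Cross-terms: 10, 15, -15  ⇒  Σ = 10
Area = |Σ|/2 = 5.
Net area = 115 − 5 = 110.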